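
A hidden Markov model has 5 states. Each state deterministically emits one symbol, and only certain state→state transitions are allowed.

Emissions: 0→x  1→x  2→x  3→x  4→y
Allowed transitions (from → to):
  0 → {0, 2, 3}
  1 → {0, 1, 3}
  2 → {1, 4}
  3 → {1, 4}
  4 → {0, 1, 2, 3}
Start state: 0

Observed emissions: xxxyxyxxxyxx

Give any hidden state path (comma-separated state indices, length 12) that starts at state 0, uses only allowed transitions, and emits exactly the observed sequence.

  pos 0: x in {0,1,2,3}, choose 0; start
  pos 1: x in {0,1,2,3}, choose 0; 0->0 ok
  pos 2: x in {0,1,2,3}, choose 3; 0->3 ok
  pos 3: y in {4}, choose 4; 3->4 ok
  pos 4: x in {0,1,2,3}, choose 3; 4->3 ok
  pos 5: y in {4}, choose 4; 3->4 ok
  pos 6: x in {0,1,2,3}, choose 1; 4->1 ok
  pos 7: x in {0,1,2,3}, choose 0; 1->0 ok
  pos 8: x in {0,1,2,3}, choose 2; 0->2 ok
  pos 9: y in {4}, choose 4; 2->4 ok
  pos 10: x in {0,1,2,3}, choose 1; 4->1 ok
  pos 11: x in {0,1,2,3}, choose 0; 1->0 ok

0,0,3,4,3,4,1,0,2,4,1,0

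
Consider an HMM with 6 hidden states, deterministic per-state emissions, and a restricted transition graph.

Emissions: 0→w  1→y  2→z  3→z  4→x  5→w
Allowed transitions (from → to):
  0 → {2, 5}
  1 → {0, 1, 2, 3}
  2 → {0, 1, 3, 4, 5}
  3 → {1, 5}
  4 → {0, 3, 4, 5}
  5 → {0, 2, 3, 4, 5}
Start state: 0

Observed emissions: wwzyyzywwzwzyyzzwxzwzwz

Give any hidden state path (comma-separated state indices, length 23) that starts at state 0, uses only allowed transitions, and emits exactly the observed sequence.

0,5,2,1,1,3,1,0,5,3,5,3,1,1,2,3,5,4,3,5,3,5,3

  pos 0: w in {0,5}, choose 0; start
  pos 1: w in {0,5}, choose 5; 0->5 ok
  pos 2: z in {2,3}, choose 2; 5->2 ok
  pos 3: y in {1}, choose 1; 2->1 ok
  pos 4: y in {1}, choose 1; 1->1 ok
  pos 5: z in {2,3}, choose 3; 1->3 ok
  pos 6: y in {1}, choose 1; 3->1 ok
  pos 7: w in {0,5}, choose 0; 1->0 ok
  pos 8: w in {0,5}, choose 5; 0->5 ok
  pos 9: z in {2,3}, choose 3; 5->3 ok
  pos 10: w in {0,5}, choose 5; 3->5 ok
  pos 11: z in {2,3}, choose 3; 5->3 ok
  pos 12: y in {1}, choose 1; 3->1 ok
  pos 13: y in {1}, choose 1; 1->1 ok
  pos 14: z in {2,3}, choose 2; 1->2 ok
  pos 15: z in {2,3}, choose 3; 2->3 ok
  pos 16: w in {0,5}, choose 5; 3->5 ok
  pos 17: x in {4}, choose 4; 5->4 ok
  pos 18: z in {2,3}, choose 3; 4->3 ok
  pos 19: w in {0,5}, choose 5; 3->5 ok
  pos 20: z in {2,3}, choose 3; 5->3 ok
  pos 21: w in {0,5}, choose 5; 3->5 ok
  pos 22: z in {2,3}, choose 3; 5->3 ok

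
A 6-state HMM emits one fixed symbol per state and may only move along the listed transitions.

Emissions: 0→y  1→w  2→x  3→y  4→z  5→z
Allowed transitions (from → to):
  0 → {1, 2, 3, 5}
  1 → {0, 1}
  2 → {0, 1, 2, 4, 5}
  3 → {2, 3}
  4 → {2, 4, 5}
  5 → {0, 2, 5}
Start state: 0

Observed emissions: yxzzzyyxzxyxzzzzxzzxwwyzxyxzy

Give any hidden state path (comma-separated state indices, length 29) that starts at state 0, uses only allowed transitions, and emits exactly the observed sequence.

  pos 0: y in {0,3}, choose 0; start
  pos 1: x in {2}, choose 2; 0->2 ok
  pos 2: z in {4,5}, choose 5; 2->5 ok
  pos 3: z in {4,5}, choose 5; 5->5 ok
  pos 4: z in {4,5}, choose 5; 5->5 ok
  pos 5: y in {0,3}, choose 0; 5->0 ok
  pos 6: y in {0,3}, choose 3; 0->3 ok
  pos 7: x in {2}, choose 2; 3->2 ok
  pos 8: z in {4,5}, choose 5; 2->5 ok
  pos 9: x in {2}, choose 2; 5->2 ok
  pos 10: y in {0,3}, choose 0; 2->0 ok
  pos 11: x in {2}, choose 2; 0->2 ok
  pos 12: z in {4,5}, choose 4; 2->4 ok
  pos 13: z in {4,5}, choose 4; 4->4 ok
  pos 14: z in {4,5}, choose 4; 4->4 ok
  pos 15: z in {4,5}, choose 4; 4->4 ok
  pos 16: x in {2}, choose 2; 4->2 ok
  pos 17: z in {4,5}, choose 4; 2->4 ok
  pos 18: z in {4,5}, choose 4; 4->4 ok
  pos 19: x in {2}, choose 2; 4->2 ok
  pos 20: w in {1}, choose 1; 2->1 ok
  pos 21: w in {1}, choose 1; 1->1 ok
  pos 22: y in {0,3}, choose 0; 1->0 ok
  pos 23: z in {4,5}, choose 5; 0->5 ok
  pos 24: x in {2}, choose 2; 5->2 ok
  pos 25: y in {0,3}, choose 0; 2->0 ok
  pos 26: x in {2}, choose 2; 0->2 ok
  pos 27: z in {4,5}, choose 5; 2->5 ok
  pos 28: y in {0,3}, choose 0; 5->0 ok

0,2,5,5,5,0,3,2,5,2,0,2,4,4,4,4,2,4,4,2,1,1,0,5,2,0,2,5,0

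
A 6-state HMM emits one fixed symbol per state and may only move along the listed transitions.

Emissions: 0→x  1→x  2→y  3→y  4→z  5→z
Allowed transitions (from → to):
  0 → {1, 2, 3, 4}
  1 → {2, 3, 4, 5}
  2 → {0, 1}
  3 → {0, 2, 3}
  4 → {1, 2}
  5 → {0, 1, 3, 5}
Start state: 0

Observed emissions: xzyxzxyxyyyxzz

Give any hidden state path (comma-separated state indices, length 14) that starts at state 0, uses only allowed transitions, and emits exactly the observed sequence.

0,4,2,1,5,0,2,0,3,3,2,1,5,5

  [0] x  {0,1}  => 0  start
  [1] z  {4,5}  => 4  0->4 ok
  [2] y  {2,3}  => 2  4->2 ok
  [3] x  {0,1}  => 1  2->1 ok
  [4] z  {4,5}  => 5  1->5 ok
  [5] x  {0,1}  => 0  5->0 ok
  [6] y  {2,3}  => 2  0->2 ok
  [7] x  {0,1}  => 0  2->0 ok
  [8] y  {2,3}  => 3  0->3 ok
  [9] y  {2,3}  => 3  3->3 ok
  [10] y  {2,3}  => 2  3->2 ok
  [11] x  {0,1}  => 1  2->1 ok
  [12] z  {4,5}  => 5  1->5 ok
  [13] z  {4,5}  => 5  5->5 ok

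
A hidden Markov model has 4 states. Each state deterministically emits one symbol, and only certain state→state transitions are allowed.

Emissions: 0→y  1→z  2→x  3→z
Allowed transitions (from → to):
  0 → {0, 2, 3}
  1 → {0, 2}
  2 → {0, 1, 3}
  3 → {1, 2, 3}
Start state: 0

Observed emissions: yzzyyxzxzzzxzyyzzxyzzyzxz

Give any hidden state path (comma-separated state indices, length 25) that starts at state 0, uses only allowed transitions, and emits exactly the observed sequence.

0,3,1,0,0,2,1,2,3,3,1,2,1,0,0,3,3,2,0,3,1,0,3,2,3

  t0 'y' -> {0}, take 0 (start)
  t1 'z' -> {1,3}, take 3 (0->3 ok)
  t2 'z' -> {1,3}, take 1 (3->1 ok)
  t3 'y' -> {0}, take 0 (1->0 ok)
  t4 'y' -> {0}, take 0 (0->0 ok)
  t5 'x' -> {2}, take 2 (0->2 ok)
  t6 'z' -> {1,3}, take 1 (2->1 ok)
  t7 'x' -> {2}, take 2 (1->2 ok)
  t8 'z' -> {1,3}, take 3 (2->3 ok)
  t9 'z' -> {1,3}, take 3 (3->3 ok)
  t10 'z' -> {1,3}, take 1 (3->1 ok)
  t11 'x' -> {2}, take 2 (1->2 ok)
  t12 'z' -> {1,3}, take 1 (2->1 ok)
  t13 'y' -> {0}, take 0 (1->0 ok)
  t14 'y' -> {0}, take 0 (0->0 ok)
  t15 'z' -> {1,3}, take 3 (0->3 ok)
  t16 'z' -> {1,3}, take 3 (3->3 ok)
  t17 'x' -> {2}, take 2 (3->2 ok)
  t18 'y' -> {0}, take 0 (2->0 ok)
  t19 'z' -> {1,3}, take 3 (0->3 ok)
  t20 'z' -> {1,3}, take 1 (3->1 ok)
  t21 'y' -> {0}, take 0 (1->0 ok)
  t22 'z' -> {1,3}, take 3 (0->3 ok)
  t23 'x' -> {2}, take 2 (3->2 ok)
  t24 'z' -> {1,3}, take 3 (2->3 ok)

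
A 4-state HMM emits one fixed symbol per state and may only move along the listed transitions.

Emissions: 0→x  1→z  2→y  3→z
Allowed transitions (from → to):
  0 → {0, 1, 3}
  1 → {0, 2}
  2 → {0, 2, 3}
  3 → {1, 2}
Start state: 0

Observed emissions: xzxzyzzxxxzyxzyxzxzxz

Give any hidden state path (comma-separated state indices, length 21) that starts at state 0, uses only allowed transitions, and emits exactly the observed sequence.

  0: obs=x cand={0} pick 0 [start]
  1: obs=z cand={1,3} pick 1 [0->1 ok]
  2: obs=x cand={0} pick 0 [1->0 ok]
  3: obs=z cand={1,3} pick 1 [0->1 ok]
  4: obs=y cand={2} pick 2 [1->2 ok]
  5: obs=z cand={1,3} pick 3 [2->3 ok]
  6: obs=z cand={1,3} pick 1 [3->1 ok]
  7: obs=x cand={0} pick 0 [1->0 ok]
  8: obs=x cand={0} pick 0 [0->0 ok]
  9: obs=x cand={0} pick 0 [0->0 ok]
  10: obs=z cand={1,3} pick 3 [0->3 ok]
  11: obs=y cand={2} pick 2 [3->2 ok]
  12: obs=x cand={0} pick 0 [2->0 ok]
  13: obs=z cand={1,3} pick 3 [0->3 ok]
  14: obs=y cand={2} pick 2 [3->2 ok]
  15: obs=x cand={0} pick 0 [2->0 ok]
  16: obs=z cand={1,3} pick 1 [0->1 ok]
  17: obs=x cand={0} pick 0 [1->0 ok]
  18: obs=z cand={1,3} pick 1 [0->1 ok]
  19: obs=x cand={0} pick 0 [1->0 ok]
  20: obs=z cand={1,3} pick 1 [0->1 ok]

0,1,0,1,2,3,1,0,0,0,3,2,0,3,2,0,1,0,1,0,1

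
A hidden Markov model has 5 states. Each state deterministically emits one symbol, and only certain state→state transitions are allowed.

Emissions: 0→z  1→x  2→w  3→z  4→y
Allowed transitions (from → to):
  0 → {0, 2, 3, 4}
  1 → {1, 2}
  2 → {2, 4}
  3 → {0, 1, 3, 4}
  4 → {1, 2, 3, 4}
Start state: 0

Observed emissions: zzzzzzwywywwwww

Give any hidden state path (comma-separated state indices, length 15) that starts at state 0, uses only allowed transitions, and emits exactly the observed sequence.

  0: obs=z cand={0,3} pick 0 [start]
  1: obs=z cand={0,3} pick 0 [0->0 ok]
  2: obs=z cand={0,3} pick 0 [0->0 ok]
  3: obs=z cand={0,3} pick 3 [0->3 ok]
  4: obs=z cand={0,3} pick 3 [3->3 ok]
  5: obs=z cand={0,3} pick 0 [3->0 ok]
  6: obs=w cand={2} pick 2 [0->2 ok]
  7: obs=y cand={4} pick 4 [2->4 ok]
  8: obs=w cand={2} pick 2 [4->2 ok]
  9: obs=y cand={4} pick 4 [2->4 ok]
  10: obs=w cand={2} pick 2 [4->2 ok]
  11: obs=w cand={2} pick 2 [2->2 ok]
  12: obs=w cand={2} pick 2 [2->2 ok]
  13: obs=w cand={2} pick 2 [2->2 ok]
  14: obs=w cand={2} pick 2 [2->2 ok]

0,0,0,3,3,0,2,4,2,4,2,2,2,2,2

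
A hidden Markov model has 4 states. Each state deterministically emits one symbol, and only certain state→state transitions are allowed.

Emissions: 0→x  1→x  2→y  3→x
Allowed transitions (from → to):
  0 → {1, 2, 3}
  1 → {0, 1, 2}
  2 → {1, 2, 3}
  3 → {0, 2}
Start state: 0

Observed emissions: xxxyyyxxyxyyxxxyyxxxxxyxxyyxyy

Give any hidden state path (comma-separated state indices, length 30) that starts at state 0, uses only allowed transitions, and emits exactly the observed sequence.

  pos 0: x in {0,1,3}, choose 0; start
  pos 1: x in {0,1,3}, choose 1; 0->1 ok
  pos 2: x in {0,1,3}, choose 1; 1->1 ok
  pos 3: y in {2}, choose 2; 1->2 ok
  pos 4: y in {2}, choose 2; 2->2 ok
  pos 5: y in {2}, choose 2; 2->2 ok
  pos 6: x in {0,1,3}, choose 3; 2->3 ok
  pos 7: x in {0,1,3}, choose 0; 3->0 ok
  pos 8: y in {2}, choose 2; 0->2 ok
  pos 9: x in {0,1,3}, choose 3; 2->3 ok
  pos 10: y in {2}, choose 2; 3->2 ok
  pos 11: y in {2}, choose 2; 2->2 ok
  pos 12: x in {0,1,3}, choose 1; 2->1 ok
  pos 13: x in {0,1,3}, choose 0; 1->0 ok
  pos 14: x in {0,1,3}, choose 3; 0->3 ok
  pos 15: y in {2}, choose 2; 3->2 ok
  pos 16: y in {2}, choose 2; 2->2 ok
  pos 17: x in {0,1,3}, choose 3; 2->3 ok
  pos 18: x in {0,1,3}, choose 0; 3->0 ok
  pos 19: x in {0,1,3}, choose 1; 0->1 ok
  pos 20: x in {0,1,3}, choose 1; 1->1 ok
  pos 21: x in {0,1,3}, choose 0; 1->0 ok
  pos 22: y in {2}, choose 2; 0->2 ok
  pos 23: x in {0,1,3}, choose 1; 2->1 ok
  pos 24: x in {0,1,3}, choose 1; 1->1 ok
  pos 25: y in {2}, choose 2; 1->2 ok
  pos 26: y in {2}, choose 2; 2->2 ok
  pos 27: x in {0,1,3}, choose 1; 2->1 ok
  pos 28: y in {2}, choose 2; 1->2 ok
  pos 29: y in {2}, choose 2; 2->2 ok

0,1,1,2,2,2,3,0,2,3,2,2,1,0,3,2,2,3,0,1,1,0,2,1,1,2,2,1,2,2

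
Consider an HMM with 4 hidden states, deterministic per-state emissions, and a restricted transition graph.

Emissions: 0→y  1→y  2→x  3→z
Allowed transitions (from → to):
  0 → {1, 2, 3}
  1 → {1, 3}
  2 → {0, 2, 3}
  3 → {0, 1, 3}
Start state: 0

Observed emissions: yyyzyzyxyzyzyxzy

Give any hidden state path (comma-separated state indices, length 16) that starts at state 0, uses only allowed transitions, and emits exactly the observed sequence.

  0: obs=y cand={0,1} pick 0 [start]
  1: obs=y cand={0,1} pick 1 [0->1 ok]
  2: obs=y cand={0,1} pick 1 [1->1 ok]
  3: obs=z cand={3} pick 3 [1->3 ok]
  4: obs=y cand={0,1} pick 1 [3->1 ok]
  5: obs=z cand={3} pick 3 [1->3 ok]
  6: obs=y cand={0,1} pick 0 [3->0 ok]
  7: obs=x cand={2} pick 2 [0->2 ok]
  8: obs=y cand={0,1} pick 0 [2->0 ok]
  9: obs=z cand={3} pick 3 [0->3 ok]
  10: obs=y cand={0,1} pick 1 [3->1 ok]
  11: obs=z cand={3} pick 3 [1->3 ok]
  12: obs=y cand={0,1} pick 0 [3->0 ok]
  13: obs=x cand={2} pick 2 [0->2 ok]
  14: obs=z cand={3} pick 3 [2->3 ok]
  15: obs=y cand={0,1} pick 1 [3->1 ok]

0,1,1,3,1,3,0,2,0,3,1,3,0,2,3,1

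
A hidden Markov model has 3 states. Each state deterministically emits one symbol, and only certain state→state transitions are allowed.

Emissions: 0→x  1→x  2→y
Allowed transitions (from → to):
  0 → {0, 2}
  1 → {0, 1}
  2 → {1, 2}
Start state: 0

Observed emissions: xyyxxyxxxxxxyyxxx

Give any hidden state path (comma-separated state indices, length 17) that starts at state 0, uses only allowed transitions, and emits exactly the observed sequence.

  pos 0: x in {0,1}, choose 0; start
  pos 1: y in {2}, choose 2; 0->2 ok
  pos 2: y in {2}, choose 2; 2->2 ok
  pos 3: x in {0,1}, choose 1; 2->1 ok
  pos 4: x in {0,1}, choose 0; 1->0 ok
  pos 5: y in {2}, choose 2; 0->2 ok
  pos 6: x in {0,1}, choose 1; 2->1 ok
  pos 7: x in {0,1}, choose 1; 1->1 ok
  pos 8: x in {0,1}, choose 1; 1->1 ok
  pos 9: x in {0,1}, choose 1; 1->1 ok
  pos 10: x in {0,1}, choose 0; 1->0 ok
  pos 11: x in {0,1}, choose 0; 0->0 ok
  pos 12: y in {2}, choose 2; 0->2 ok
  pos 13: y in {2}, choose 2; 2->2 ok
  pos 14: x in {0,1}, choose 1; 2->1 ok
  pos 15: x in {0,1}, choose 1; 1->1 ok
  pos 16: x in {0,1}, choose 0; 1->0 ok

0,2,2,1,0,2,1,1,1,1,0,0,2,2,1,1,0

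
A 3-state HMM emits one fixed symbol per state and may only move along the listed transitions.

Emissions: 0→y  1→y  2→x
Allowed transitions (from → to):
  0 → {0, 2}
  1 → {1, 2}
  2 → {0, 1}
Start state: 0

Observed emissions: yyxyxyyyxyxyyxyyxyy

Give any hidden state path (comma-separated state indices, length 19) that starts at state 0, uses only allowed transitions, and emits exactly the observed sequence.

  [0] y  {0,1}  => 0  start
  [1] y  {0,1}  => 0  0->0 ok
  [2] x  {2}  => 2  0->2 ok
  [3] y  {0,1}  => 1  2->1 ok
  [4] x  {2}  => 2  1->2 ok
  [5] y  {0,1}  => 1  2->1 ok
  [6] y  {0,1}  => 1  1->1 ok
  [7] y  {0,1}  => 1  1->1 ok
  [8] x  {2}  => 2  1->2 ok
  [9] y  {0,1}  => 1  2->1 ok
  [10] x  {2}  => 2  1->2 ok
  [11] y  {0,1}  => 1  2->1 ok
  [12] y  {0,1}  => 1  1->1 ok
  [13] x  {2}  => 2  1->2 ok
  [14] y  {0,1}  => 1  2->1 ok
  [15] y  {0,1}  => 1  1->1 ok
  [16] x  {2}  => 2  1->2 ok
  [17] y  {0,1}  => 0  2->0 ok
  [18] y  {0,1}  => 0  0->0 ok

0,0,2,1,2,1,1,1,2,1,2,1,1,2,1,1,2,0,0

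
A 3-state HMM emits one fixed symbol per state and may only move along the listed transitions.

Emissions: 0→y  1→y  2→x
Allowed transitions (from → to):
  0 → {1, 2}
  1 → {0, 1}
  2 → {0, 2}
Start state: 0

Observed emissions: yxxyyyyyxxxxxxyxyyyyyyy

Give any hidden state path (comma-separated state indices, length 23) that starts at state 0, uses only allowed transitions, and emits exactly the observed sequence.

  t0 'y' -> {0,1}, take 0 (start)
  t1 'x' -> {2}, take 2 (0->2 ok)
  t2 'x' -> {2}, take 2 (2->2 ok)
  t3 'y' -> {0,1}, take 0 (2->0 ok)
  t4 'y' -> {0,1}, take 1 (0->1 ok)
  t5 'y' -> {0,1}, take 1 (1->1 ok)
  t6 'y' -> {0,1}, take 1 (1->1 ok)
  t7 'y' -> {0,1}, take 0 (1->0 ok)
  t8 'x' -> {2}, take 2 (0->2 ok)
  t9 'x' -> {2}, take 2 (2->2 ok)
  t10 'x' -> {2}, take 2 (2->2 ok)
  t11 'x' -> {2}, take 2 (2->2 ok)
  t12 'x' -> {2}, take 2 (2->2 ok)
  t13 'x' -> {2}, take 2 (2->2 ok)
  t14 'y' -> {0,1}, take 0 (2->0 ok)
  t15 'x' -> {2}, take 2 (0->2 ok)
  t16 'y' -> {0,1}, take 0 (2->0 ok)
  t17 'y' -> {0,1}, take 1 (0->1 ok)
  t18 'y' -> {0,1}, take 1 (1->1 ok)
  t19 'y' -> {0,1}, take 1 (1->1 ok)
  t20 'y' -> {0,1}, take 0 (1->0 ok)
  t21 'y' -> {0,1}, take 1 (0->1 ok)
  t22 'y' -> {0,1}, take 1 (1->1 ok)

0,2,2,0,1,1,1,0,2,2,2,2,2,2,0,2,0,1,1,1,0,1,1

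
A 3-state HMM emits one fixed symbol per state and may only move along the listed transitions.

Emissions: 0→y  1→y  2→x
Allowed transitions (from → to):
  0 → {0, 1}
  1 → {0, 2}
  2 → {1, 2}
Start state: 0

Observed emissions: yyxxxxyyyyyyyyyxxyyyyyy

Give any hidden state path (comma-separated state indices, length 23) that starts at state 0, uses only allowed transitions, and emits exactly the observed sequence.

  [0] y  {0,1}  => 0  start
  [1] y  {0,1}  => 1  0->1 ok
  [2] x  {2}  => 2  1->2 ok
  [3] x  {2}  => 2  2->2 ok
  [4] x  {2}  => 2  2->2 ok
  [5] x  {2}  => 2  2->2 ok
  [6] y  {0,1}  => 1  2->1 ok
  [7] y  {0,1}  => 0  1->0 ok
  [8] y  {0,1}  => 1  0->1 ok
  [9] y  {0,1}  => 0  1->0 ok
  [10] y  {0,1}  => 1  0->1 ok
  [11] y  {0,1}  => 0  1->0 ok
  [12] y  {0,1}  => 0  0->0 ok
  [13] y  {0,1}  => 0  0->0 ok
  [14] y  {0,1}  => 1  0->1 ok
  [15] x  {2}  => 2  1->2 ok
  [16] x  {2}  => 2  2->2 ok
  [17] y  {0,1}  => 1  2->1 ok
  [18] y  {0,1}  => 0  1->0 ok
  [19] y  {0,1}  => 1  0->1 ok
  [20] y  {0,1}  => 0  1->0 ok
  [21] y  {0,1}  => 0  0->0 ok
  [22] y  {0,1}  => 0  0->0 ok

0,1,2,2,2,2,1,0,1,0,1,0,0,0,1,2,2,1,0,1,0,0,0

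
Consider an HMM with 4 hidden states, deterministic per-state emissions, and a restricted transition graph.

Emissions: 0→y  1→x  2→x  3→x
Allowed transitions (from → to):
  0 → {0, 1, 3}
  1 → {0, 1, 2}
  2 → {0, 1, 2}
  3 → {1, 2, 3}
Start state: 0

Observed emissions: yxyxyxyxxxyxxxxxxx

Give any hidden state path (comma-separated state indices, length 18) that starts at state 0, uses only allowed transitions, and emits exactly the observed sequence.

0,1,0,1,0,1,0,1,1,2,0,3,1,1,2,2,1,2

  [0] y  {0}  => 0  start
  [1] x  {1,2,3}  => 1  0->1 ok
  [2] y  {0}  => 0  1->0 ok
  [3] x  {1,2,3}  => 1  0->1 ok
  [4] y  {0}  => 0  1->0 ok
  [5] x  {1,2,3}  => 1  0->1 ok
  [6] y  {0}  => 0  1->0 ok
  [7] x  {1,2,3}  => 1  0->1 ok
  [8] x  {1,2,3}  => 1  1->1 ok
  [9] x  {1,2,3}  => 2  1->2 ok
  [10] y  {0}  => 0  2->0 ok
  [11] x  {1,2,3}  => 3  0->3 ok
  [12] x  {1,2,3}  => 1  3->1 ok
  [13] x  {1,2,3}  => 1  1->1 ok
  [14] x  {1,2,3}  => 2  1->2 ok
  [15] x  {1,2,3}  => 2  2->2 ok
  [16] x  {1,2,3}  => 1  2->1 ok
  [17] x  {1,2,3}  => 2  1->2 ok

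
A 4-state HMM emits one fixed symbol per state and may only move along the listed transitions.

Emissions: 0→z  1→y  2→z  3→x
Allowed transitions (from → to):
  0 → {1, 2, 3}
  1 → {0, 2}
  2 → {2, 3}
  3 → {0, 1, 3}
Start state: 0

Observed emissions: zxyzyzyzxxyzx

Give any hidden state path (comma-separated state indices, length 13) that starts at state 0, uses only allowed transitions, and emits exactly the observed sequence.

  0: obs=z cand={0,2} pick 0 [start]
  1: obs=x cand={3} pick 3 [0->3 ok]
  2: obs=y cand={1} pick 1 [3->1 ok]
  3: obs=z cand={0,2} pick 0 [1->0 ok]
  4: obs=y cand={1} pick 1 [0->1 ok]
  5: obs=z cand={0,2} pick 0 [1->0 ok]
  6: obs=y cand={1} pick 1 [0->1 ok]
  7: obs=z cand={0,2} pick 0 [1->0 ok]
  8: obs=x cand={3} pick 3 [0->3 ok]
  9: obs=x cand={3} pick 3 [3->3 ok]
  10: obs=y cand={1} pick 1 [3->1 ok]
  11: obs=z cand={0,2} pick 2 [1->2 ok]
  12: obs=x cand={3} pick 3 [2->3 ok]

0,3,1,0,1,0,1,0,3,3,1,2,3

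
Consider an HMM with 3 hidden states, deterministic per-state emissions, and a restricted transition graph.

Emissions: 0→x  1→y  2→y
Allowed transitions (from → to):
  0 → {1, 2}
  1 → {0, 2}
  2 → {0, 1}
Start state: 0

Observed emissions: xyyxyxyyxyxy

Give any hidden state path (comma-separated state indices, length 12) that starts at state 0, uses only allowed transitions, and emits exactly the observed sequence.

0,2,1,0,1,0,2,1,0,2,0,2

  [0] x  {0}  => 0  start
  [1] y  {1,2}  => 2  0->2 ok
  [2] y  {1,2}  => 1  2->1 ok
  [3] x  {0}  => 0  1->0 ok
  [4] y  {1,2}  => 1  0->1 ok
  [5] x  {0}  => 0  1->0 ok
  [6] y  {1,2}  => 2  0->2 ok
  [7] y  {1,2}  => 1  2->1 ok
  [8] x  {0}  => 0  1->0 ok
  [9] y  {1,2}  => 2  0->2 ok
  [10] x  {0}  => 0  2->0 ok
  [11] y  {1,2}  => 2  0->2 ok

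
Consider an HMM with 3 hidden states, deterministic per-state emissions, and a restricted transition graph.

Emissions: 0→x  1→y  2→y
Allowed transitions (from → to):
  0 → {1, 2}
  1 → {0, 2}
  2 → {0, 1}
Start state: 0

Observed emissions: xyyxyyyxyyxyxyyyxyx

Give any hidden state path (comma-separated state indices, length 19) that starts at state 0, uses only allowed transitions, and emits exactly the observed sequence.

0,2,1,0,1,2,1,0,1,2,0,1,0,1,2,1,0,1,0

  t0 'x' -> {0}, take 0 (start)
  t1 'y' -> {1,2}, take 2 (0->2 ok)
  t2 'y' -> {1,2}, take 1 (2->1 ok)
  t3 'x' -> {0}, take 0 (1->0 ok)
  t4 'y' -> {1,2}, take 1 (0->1 ok)
  t5 'y' -> {1,2}, take 2 (1->2 ok)
  t6 'y' -> {1,2}, take 1 (2->1 ok)
  t7 'x' -> {0}, take 0 (1->0 ok)
  t8 'y' -> {1,2}, take 1 (0->1 ok)
  t9 'y' -> {1,2}, take 2 (1->2 ok)
  t10 'x' -> {0}, take 0 (2->0 ok)
  t11 'y' -> {1,2}, take 1 (0->1 ok)
  t12 'x' -> {0}, take 0 (1->0 ok)
  t13 'y' -> {1,2}, take 1 (0->1 ok)
  t14 'y' -> {1,2}, take 2 (1->2 ok)
  t15 'y' -> {1,2}, take 1 (2->1 ok)
  t16 'x' -> {0}, take 0 (1->0 ok)
  t17 'y' -> {1,2}, take 1 (0->1 ok)
  t18 'x' -> {0}, take 0 (1->0 ok)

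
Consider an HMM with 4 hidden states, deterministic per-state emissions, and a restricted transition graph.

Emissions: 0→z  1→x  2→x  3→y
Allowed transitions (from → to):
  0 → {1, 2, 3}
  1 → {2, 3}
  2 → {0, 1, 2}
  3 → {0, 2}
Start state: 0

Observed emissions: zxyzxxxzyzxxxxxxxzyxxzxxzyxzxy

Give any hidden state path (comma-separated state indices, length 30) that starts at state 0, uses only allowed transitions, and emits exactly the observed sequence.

0,1,3,0,2,2,2,0,3,0,2,1,2,1,2,1,2,0,3,2,2,0,2,2,0,3,2,0,1,3

  pos 0: z in {0}, choose 0; start
  pos 1: x in {1,2}, choose 1; 0->1 ok
  pos 2: y in {3}, choose 3; 1->3 ok
  pos 3: z in {0}, choose 0; 3->0 ok
  pos 4: x in {1,2}, choose 2; 0->2 ok
  pos 5: x in {1,2}, choose 2; 2->2 ok
  pos 6: x in {1,2}, choose 2; 2->2 ok
  pos 7: z in {0}, choose 0; 2->0 ok
  pos 8: y in {3}, choose 3; 0->3 ok
  pos 9: z in {0}, choose 0; 3->0 ok
  pos 10: x in {1,2}, choose 2; 0->2 ok
  pos 11: x in {1,2}, choose 1; 2->1 ok
  pos 12: x in {1,2}, choose 2; 1->2 ok
  pos 13: x in {1,2}, choose 1; 2->1 ok
  pos 14: x in {1,2}, choose 2; 1->2 ok
  pos 15: x in {1,2}, choose 1; 2->1 ok
  pos 16: x in {1,2}, choose 2; 1->2 ok
  pos 17: z in {0}, choose 0; 2->0 ok
  pos 18: y in {3}, choose 3; 0->3 ok
  pos 19: x in {1,2}, choose 2; 3->2 ok
  pos 20: x in {1,2}, choose 2; 2->2 ok
  pos 21: z in {0}, choose 0; 2->0 ok
  pos 22: x in {1,2}, choose 2; 0->2 ok
  pos 23: x in {1,2}, choose 2; 2->2 ok
  pos 24: z in {0}, choose 0; 2->0 ok
  pos 25: y in {3}, choose 3; 0->3 ok
  pos 26: x in {1,2}, choose 2; 3->2 ok
  pos 27: z in {0}, choose 0; 2->0 ok
  pos 28: x in {1,2}, choose 1; 0->1 ok
  pos 29: y in {3}, choose 3; 1->3 ok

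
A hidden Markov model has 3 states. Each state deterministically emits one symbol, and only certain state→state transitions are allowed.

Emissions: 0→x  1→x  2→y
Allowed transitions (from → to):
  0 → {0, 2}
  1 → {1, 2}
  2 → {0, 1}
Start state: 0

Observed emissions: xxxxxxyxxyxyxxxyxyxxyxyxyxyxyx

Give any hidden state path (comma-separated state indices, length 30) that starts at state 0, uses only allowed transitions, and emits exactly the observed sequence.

0,0,0,0,0,0,2,0,0,2,0,2,1,1,1,2,1,2,0,0,2,1,2,0,2,0,2,0,2,0

  0: obs=x cand={0,1} pick 0 [start]
  1: obs=x cand={0,1} pick 0 [0->0 ok]
  2: obs=x cand={0,1} pick 0 [0->0 ok]
  3: obs=x cand={0,1} pick 0 [0->0 ok]
  4: obs=x cand={0,1} pick 0 [0->0 ok]
  5: obs=x cand={0,1} pick 0 [0->0 ok]
  6: obs=y cand={2} pick 2 [0->2 ok]
  7: obs=x cand={0,1} pick 0 [2->0 ok]
  8: obs=x cand={0,1} pick 0 [0->0 ok]
  9: obs=y cand={2} pick 2 [0->2 ok]
  10: obs=x cand={0,1} pick 0 [2->0 ok]
  11: obs=y cand={2} pick 2 [0->2 ok]
  12: obs=x cand={0,1} pick 1 [2->1 ok]
  13: obs=x cand={0,1} pick 1 [1->1 ok]
  14: obs=x cand={0,1} pick 1 [1->1 ok]
  15: obs=y cand={2} pick 2 [1->2 ok]
  16: obs=x cand={0,1} pick 1 [2->1 ok]
  17: obs=y cand={2} pick 2 [1->2 ok]
  18: obs=x cand={0,1} pick 0 [2->0 ok]
  19: obs=x cand={0,1} pick 0 [0->0 ok]
  20: obs=y cand={2} pick 2 [0->2 ok]
  21: obs=x cand={0,1} pick 1 [2->1 ok]
  22: obs=y cand={2} pick 2 [1->2 ok]
  23: obs=x cand={0,1} pick 0 [2->0 ok]
  24: obs=y cand={2} pick 2 [0->2 ok]
  25: obs=x cand={0,1} pick 0 [2->0 ok]
  26: obs=y cand={2} pick 2 [0->2 ok]
  27: obs=x cand={0,1} pick 0 [2->0 ok]
  28: obs=y cand={2} pick 2 [0->2 ok]
  29: obs=x cand={0,1} pick 0 [2->0 ok]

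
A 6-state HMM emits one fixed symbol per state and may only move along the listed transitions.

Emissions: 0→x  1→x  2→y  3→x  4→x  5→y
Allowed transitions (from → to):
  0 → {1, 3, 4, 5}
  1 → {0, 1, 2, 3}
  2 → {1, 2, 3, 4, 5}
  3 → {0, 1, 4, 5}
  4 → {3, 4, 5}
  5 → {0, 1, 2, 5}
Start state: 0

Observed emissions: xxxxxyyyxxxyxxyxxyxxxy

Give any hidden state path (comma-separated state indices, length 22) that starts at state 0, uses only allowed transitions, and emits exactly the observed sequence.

0,4,3,0,1,2,5,5,0,3,0,5,0,4,5,1,3,5,0,4,3,5

  [0] x  {0,1,3,4}  => 0  start
  [1] x  {0,1,3,4}  => 4  0->4 ok
  [2] x  {0,1,3,4}  => 3  4->3 ok
  [3] x  {0,1,3,4}  => 0  3->0 ok
  [4] x  {0,1,3,4}  => 1  0->1 ok
  [5] y  {2,5}  => 2  1->2 ok
  [6] y  {2,5}  => 5  2->5 ok
  [7] y  {2,5}  => 5  5->5 ok
  [8] x  {0,1,3,4}  => 0  5->0 ok
  [9] x  {0,1,3,4}  => 3  0->3 ok
  [10] x  {0,1,3,4}  => 0  3->0 ok
  [11] y  {2,5}  => 5  0->5 ok
  [12] x  {0,1,3,4}  => 0  5->0 ok
  [13] x  {0,1,3,4}  => 4  0->4 ok
  [14] y  {2,5}  => 5  4->5 ok
  [15] x  {0,1,3,4}  => 1  5->1 ok
  [16] x  {0,1,3,4}  => 3  1->3 ok
  [17] y  {2,5}  => 5  3->5 ok
  [18] x  {0,1,3,4}  => 0  5->0 ok
  [19] x  {0,1,3,4}  => 4  0->4 ok
  [20] x  {0,1,3,4}  => 3  4->3 ok
  [21] y  {2,5}  => 5  3->5 ok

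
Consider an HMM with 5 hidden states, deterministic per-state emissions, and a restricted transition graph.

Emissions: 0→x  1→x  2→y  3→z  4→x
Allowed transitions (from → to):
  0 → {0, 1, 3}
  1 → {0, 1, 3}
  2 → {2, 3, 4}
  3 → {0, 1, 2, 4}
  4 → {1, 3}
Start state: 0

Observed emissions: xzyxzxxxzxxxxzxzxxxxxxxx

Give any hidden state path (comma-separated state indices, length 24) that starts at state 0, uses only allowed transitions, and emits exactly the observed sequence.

  t0 'x' -> {0,1,4}, take 0 (start)
  t1 'z' -> {3}, take 3 (0->3 ok)
  t2 'y' -> {2}, take 2 (3->2 ok)
  t3 'x' -> {0,1,4}, take 4 (2->4 ok)
  t4 'z' -> {3}, take 3 (4->3 ok)
  t5 'x' -> {0,1,4}, take 4 (3->4 ok)
  t6 'x' -> {0,1,4}, take 1 (4->1 ok)
  t7 'x' -> {0,1,4}, take 0 (1->0 ok)
  t8 'z' -> {3}, take 3 (0->3 ok)
  t9 'x' -> {0,1,4}, take 1 (3->1 ok)
  t10 'x' -> {0,1,4}, take 1 (1->1 ok)
  t11 'x' -> {0,1,4}, take 1 (1->1 ok)
  t12 'x' -> {0,1,4}, take 1 (1->1 ok)
  t13 'z' -> {3}, take 3 (1->3 ok)
  t14 'x' -> {0,1,4}, take 4 (3->4 ok)
  t15 'z' -> {3}, take 3 (4->3 ok)
  t16 'x' -> {0,1,4}, take 1 (3->1 ok)
  t17 'x' -> {0,1,4}, take 0 (1->0 ok)
  t18 'x' -> {0,1,4}, take 1 (0->1 ok)
  t19 'x' -> {0,1,4}, take 0 (1->0 ok)
  t20 'x' -> {0,1,4}, take 0 (0->0 ok)
  t21 'x' -> {0,1,4}, take 1 (0->1 ok)
  t22 'x' -> {0,1,4}, take 0 (1->0 ok)
  t23 'x' -> {0,1,4}, take 0 (0->0 ok)

0,3,2,4,3,4,1,0,3,1,1,1,1,3,4,3,1,0,1,0,0,1,0,0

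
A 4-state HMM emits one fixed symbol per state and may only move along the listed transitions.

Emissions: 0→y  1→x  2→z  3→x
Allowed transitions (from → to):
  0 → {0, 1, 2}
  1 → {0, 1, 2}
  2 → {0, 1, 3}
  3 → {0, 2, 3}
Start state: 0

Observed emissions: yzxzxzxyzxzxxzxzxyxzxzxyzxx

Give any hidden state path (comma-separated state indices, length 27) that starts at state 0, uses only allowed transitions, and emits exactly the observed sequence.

0,2,1,2,3,2,1,0,2,3,2,1,1,2,1,2,1,0,1,2,3,2,3,0,2,1,1

  t0 'y' -> {0}, take 0 (start)
  t1 'z' -> {2}, take 2 (0->2 ok)
  t2 'x' -> {1,3}, take 1 (2->1 ok)
  t3 'z' -> {2}, take 2 (1->2 ok)
  t4 'x' -> {1,3}, take 3 (2->3 ok)
  t5 'z' -> {2}, take 2 (3->2 ok)
  t6 'x' -> {1,3}, take 1 (2->1 ok)
  t7 'y' -> {0}, take 0 (1->0 ok)
  t8 'z' -> {2}, take 2 (0->2 ok)
  t9 'x' -> {1,3}, take 3 (2->3 ok)
  t10 'z' -> {2}, take 2 (3->2 ok)
  t11 'x' -> {1,3}, take 1 (2->1 ok)
  t12 'x' -> {1,3}, take 1 (1->1 ok)
  t13 'z' -> {2}, take 2 (1->2 ok)
  t14 'x' -> {1,3}, take 1 (2->1 ok)
  t15 'z' -> {2}, take 2 (1->2 ok)
  t16 'x' -> {1,3}, take 1 (2->1 ok)
  t17 'y' -> {0}, take 0 (1->0 ok)
  t18 'x' -> {1,3}, take 1 (0->1 ok)
  t19 'z' -> {2}, take 2 (1->2 ok)
  t20 'x' -> {1,3}, take 3 (2->3 ok)
  t21 'z' -> {2}, take 2 (3->2 ok)
  t22 'x' -> {1,3}, take 3 (2->3 ok)
  t23 'y' -> {0}, take 0 (3->0 ok)
  t24 'z' -> {2}, take 2 (0->2 ok)
  t25 'x' -> {1,3}, take 1 (2->1 ok)
  t26 'x' -> {1,3}, take 1 (1->1 ok)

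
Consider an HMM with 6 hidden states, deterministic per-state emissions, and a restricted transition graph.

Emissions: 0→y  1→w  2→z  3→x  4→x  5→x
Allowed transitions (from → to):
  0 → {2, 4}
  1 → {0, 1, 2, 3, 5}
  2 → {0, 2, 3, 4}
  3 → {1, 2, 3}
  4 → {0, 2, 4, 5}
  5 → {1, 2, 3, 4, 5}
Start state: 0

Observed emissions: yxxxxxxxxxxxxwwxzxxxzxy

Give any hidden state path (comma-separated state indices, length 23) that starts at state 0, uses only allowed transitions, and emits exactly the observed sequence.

0,4,4,5,4,5,4,4,5,5,5,3,3,1,1,5,2,3,3,3,2,4,0

  pos 0: y in {0}, choose 0; start
  pos 1: x in {3,4,5}, choose 4; 0->4 ok
  pos 2: x in {3,4,5}, choose 4; 4->4 ok
  pos 3: x in {3,4,5}, choose 5; 4->5 ok
  pos 4: x in {3,4,5}, choose 4; 5->4 ok
  pos 5: x in {3,4,5}, choose 5; 4->5 ok
  pos 6: x in {3,4,5}, choose 4; 5->4 ok
  pos 7: x in {3,4,5}, choose 4; 4->4 ok
  pos 8: x in {3,4,5}, choose 5; 4->5 ok
  pos 9: x in {3,4,5}, choose 5; 5->5 ok
  pos 10: x in {3,4,5}, choose 5; 5->5 ok
  pos 11: x in {3,4,5}, choose 3; 5->3 ok
  pos 12: x in {3,4,5}, choose 3; 3->3 ok
  pos 13: w in {1}, choose 1; 3->1 ok
  pos 14: w in {1}, choose 1; 1->1 ok
  pos 15: x in {3,4,5}, choose 5; 1->5 ok
  pos 16: z in {2}, choose 2; 5->2 ok
  pos 17: x in {3,4,5}, choose 3; 2->3 ok
  pos 18: x in {3,4,5}, choose 3; 3->3 ok
  pos 19: x in {3,4,5}, choose 3; 3->3 ok
  pos 20: z in {2}, choose 2; 3->2 ok
  pos 21: x in {3,4,5}, choose 4; 2->4 ok
  pos 22: y in {0}, choose 0; 4->0 ok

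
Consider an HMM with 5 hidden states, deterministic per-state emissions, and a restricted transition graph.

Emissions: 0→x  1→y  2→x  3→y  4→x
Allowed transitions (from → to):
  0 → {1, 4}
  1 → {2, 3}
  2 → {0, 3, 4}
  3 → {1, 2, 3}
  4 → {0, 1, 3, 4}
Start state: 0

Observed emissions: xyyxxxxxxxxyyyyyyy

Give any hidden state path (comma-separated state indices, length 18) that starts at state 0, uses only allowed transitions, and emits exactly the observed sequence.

  0: obs=x cand={0,2,4} pick 0 [start]
  1: obs=y cand={1,3} pick 1 [0->1 ok]
  2: obs=y cand={1,3} pick 3 [1->3 ok]
  3: obs=x cand={0,2,4} pick 2 [3->2 ok]
  4: obs=x cand={0,2,4} pick 4 [2->4 ok]
  5: obs=x cand={0,2,4} pick 0 [4->0 ok]
  6: obs=x cand={0,2,4} pick 4 [0->4 ok]
  7: obs=x cand={0,2,4} pick 0 [4->0 ok]
  8: obs=x cand={0,2,4} pick 4 [0->4 ok]
  9: obs=x cand={0,2,4} pick 0 [4->0 ok]
  10: obs=x cand={0,2,4} pick 4 [0->4 ok]
  11: obs=y cand={1,3} pick 1 [4->1 ok]
  12: obs=y cand={1,3} pick 3 [1->3 ok]
  13: obs=y cand={1,3} pick 1 [3->1 ok]
  14: obs=y cand={1,3} pick 3 [1->3 ok]
  15: obs=y cand={1,3} pick 3 [3->3 ok]
  16: obs=y cand={1,3} pick 1 [3->1 ok]
  17: obs=y cand={1,3} pick 3 [1->3 ok]

0,1,3,2,4,0,4,0,4,0,4,1,3,1,3,3,1,3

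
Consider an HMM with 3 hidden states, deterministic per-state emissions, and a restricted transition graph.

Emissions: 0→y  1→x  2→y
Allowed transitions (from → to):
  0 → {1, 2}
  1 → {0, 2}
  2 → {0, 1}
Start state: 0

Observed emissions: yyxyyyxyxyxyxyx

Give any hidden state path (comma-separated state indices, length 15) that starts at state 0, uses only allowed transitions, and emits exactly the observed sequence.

  pos 0: y in {0,2}, choose 0; start
  pos 1: y in {0,2}, choose 2; 0->2 ok
  pos 2: x in {1}, choose 1; 2->1 ok
  pos 3: y in {0,2}, choose 0; 1->0 ok
  pos 4: y in {0,2}, choose 2; 0->2 ok
  pos 5: y in {0,2}, choose 0; 2->0 ok
  pos 6: x in {1}, choose 1; 0->1 ok
  pos 7: y in {0,2}, choose 0; 1->0 ok
  pos 8: x in {1}, choose 1; 0->1 ok
  pos 9: y in {0,2}, choose 2; 1->2 ok
  pos 10: x in {1}, choose 1; 2->1 ok
  pos 11: y in {0,2}, choose 0; 1->0 ok
  pos 12: x in {1}, choose 1; 0->1 ok
  pos 13: y in {0,2}, choose 2; 1->2 ok
  pos 14: x in {1}, choose 1; 2->1 ok

0,2,1,0,2,0,1,0,1,2,1,0,1,2,1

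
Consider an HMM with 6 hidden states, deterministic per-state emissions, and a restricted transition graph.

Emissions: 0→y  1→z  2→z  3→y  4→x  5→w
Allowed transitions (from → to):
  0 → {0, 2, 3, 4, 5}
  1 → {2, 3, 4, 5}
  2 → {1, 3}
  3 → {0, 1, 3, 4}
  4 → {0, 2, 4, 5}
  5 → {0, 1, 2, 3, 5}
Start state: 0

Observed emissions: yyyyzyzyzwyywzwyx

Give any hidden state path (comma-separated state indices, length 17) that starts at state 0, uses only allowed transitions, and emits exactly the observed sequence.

  0: obs=y cand={0,3} pick 0 [start]
  1: obs=y cand={0,3} pick 0 [0->0 ok]
  2: obs=y cand={0,3} pick 0 [0->0 ok]
  3: obs=y cand={0,3} pick 3 [0->3 ok]
  4: obs=z cand={1,2} pick 1 [3->1 ok]
  5: obs=y cand={0,3} pick 3 [1->3 ok]
  6: obs=z cand={1,2} pick 1 [3->1 ok]
  7: obs=y cand={0,3} pick 3 [1->3 ok]
  8: obs=z cand={1,2} pick 1 [3->1 ok]
  9: obs=w cand={5} pick 5 [1->5 ok]
  10: obs=y cand={0,3} pick 0 [5->0 ok]
  11: obs=y cand={0,3} pick 0 [0->0 ok]
  12: obs=w cand={5} pick 5 [0->5 ok]
  13: obs=z cand={1,2} pick 1 [5->1 ok]
  14: obs=w cand={5} pick 5 [1->5 ok]
  15: obs=y cand={0,3} pick 3 [5->3 ok]
  16: obs=x cand={4} pick 4 [3->4 ok]

0,0,0,3,1,3,1,3,1,5,0,0,5,1,5,3,4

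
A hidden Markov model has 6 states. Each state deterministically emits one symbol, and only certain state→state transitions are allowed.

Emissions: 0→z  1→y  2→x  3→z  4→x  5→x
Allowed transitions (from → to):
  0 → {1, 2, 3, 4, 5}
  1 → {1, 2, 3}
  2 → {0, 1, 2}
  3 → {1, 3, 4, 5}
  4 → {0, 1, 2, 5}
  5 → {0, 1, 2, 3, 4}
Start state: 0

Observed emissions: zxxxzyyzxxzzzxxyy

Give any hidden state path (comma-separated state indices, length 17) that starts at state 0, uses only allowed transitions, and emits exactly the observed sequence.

0,4,5,4,0,1,1,3,5,2,0,3,3,4,2,1,1

  pos 0: z in {0,3}, choose 0; start
  pos 1: x in {2,4,5}, choose 4; 0->4 ok
  pos 2: x in {2,4,5}, choose 5; 4->5 ok
  pos 3: x in {2,4,5}, choose 4; 5->4 ok
  pos 4: z in {0,3}, choose 0; 4->0 ok
  pos 5: y in {1}, choose 1; 0->1 ok
  pos 6: y in {1}, choose 1; 1->1 ok
  pos 7: z in {0,3}, choose 3; 1->3 ok
  pos 8: x in {2,4,5}, choose 5; 3->5 ok
  pos 9: x in {2,4,5}, choose 2; 5->2 ok
  pos 10: z in {0,3}, choose 0; 2->0 ok
  pos 11: z in {0,3}, choose 3; 0->3 ok
  pos 12: z in {0,3}, choose 3; 3->3 ok
  pos 13: x in {2,4,5}, choose 4; 3->4 ok
  pos 14: x in {2,4,5}, choose 2; 4->2 ok
  pos 15: y in {1}, choose 1; 2->1 ok
  pos 16: y in {1}, choose 1; 1->1 ok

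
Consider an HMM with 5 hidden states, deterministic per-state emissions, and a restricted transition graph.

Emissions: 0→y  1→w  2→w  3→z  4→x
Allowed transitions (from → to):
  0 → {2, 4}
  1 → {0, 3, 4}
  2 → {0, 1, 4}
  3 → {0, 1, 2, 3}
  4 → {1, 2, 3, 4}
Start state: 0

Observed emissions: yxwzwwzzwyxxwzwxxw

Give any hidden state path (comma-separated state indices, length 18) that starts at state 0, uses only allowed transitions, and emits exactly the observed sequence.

0,4,1,3,2,1,3,3,1,0,4,4,1,3,2,4,4,2

  [0] y  {0}  => 0  start
  [1] x  {4}  => 4  0->4 ok
  [2] w  {1,2}  => 1  4->1 ok
  [3] z  {3}  => 3  1->3 ok
  [4] w  {1,2}  => 2  3->2 ok
  [5] w  {1,2}  => 1  2->1 ok
  [6] z  {3}  => 3  1->3 ok
  [7] z  {3}  => 3  3->3 ok
  [8] w  {1,2}  => 1  3->1 ok
  [9] y  {0}  => 0  1->0 ok
  [10] x  {4}  => 4  0->4 ok
  [11] x  {4}  => 4  4->4 ok
  [12] w  {1,2}  => 1  4->1 ok
  [13] z  {3}  => 3  1->3 ok
  [14] w  {1,2}  => 2  3->2 ok
  [15] x  {4}  => 4  2->4 ok
  [16] x  {4}  => 4  4->4 ok
  [17] w  {1,2}  => 2  4->2 ok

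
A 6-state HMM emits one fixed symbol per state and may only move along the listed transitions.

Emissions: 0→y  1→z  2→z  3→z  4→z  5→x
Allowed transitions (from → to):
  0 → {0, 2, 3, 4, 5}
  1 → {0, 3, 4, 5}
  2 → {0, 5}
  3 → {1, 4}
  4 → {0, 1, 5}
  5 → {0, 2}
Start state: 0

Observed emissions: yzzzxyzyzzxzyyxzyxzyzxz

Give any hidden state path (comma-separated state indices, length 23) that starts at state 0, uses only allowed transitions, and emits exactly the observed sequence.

0,3,1,4,5,0,4,0,3,1,5,2,0,0,5,2,0,5,2,0,2,5,2

  [0] y  {0}  => 0  start
  [1] z  {1,2,3,4}  => 3  0->3 ok
  [2] z  {1,2,3,4}  => 1  3->1 ok
  [3] z  {1,2,3,4}  => 4  1->4 ok
  [4] x  {5}  => 5  4->5 ok
  [5] y  {0}  => 0  5->0 ok
  [6] z  {1,2,3,4}  => 4  0->4 ok
  [7] y  {0}  => 0  4->0 ok
  [8] z  {1,2,3,4}  => 3  0->3 ok
  [9] z  {1,2,3,4}  => 1  3->1 ok
  [10] x  {5}  => 5  1->5 ok
  [11] z  {1,2,3,4}  => 2  5->2 ok
  [12] y  {0}  => 0  2->0 ok
  [13] y  {0}  => 0  0->0 ok
  [14] x  {5}  => 5  0->5 ok
  [15] z  {1,2,3,4}  => 2  5->2 ok
  [16] y  {0}  => 0  2->0 ok
  [17] x  {5}  => 5  0->5 ok
  [18] z  {1,2,3,4}  => 2  5->2 ok
  [19] y  {0}  => 0  2->0 ok
  [20] z  {1,2,3,4}  => 2  0->2 ok
  [21] x  {5}  => 5  2->5 ok
  [22] z  {1,2,3,4}  => 2  5->2 ok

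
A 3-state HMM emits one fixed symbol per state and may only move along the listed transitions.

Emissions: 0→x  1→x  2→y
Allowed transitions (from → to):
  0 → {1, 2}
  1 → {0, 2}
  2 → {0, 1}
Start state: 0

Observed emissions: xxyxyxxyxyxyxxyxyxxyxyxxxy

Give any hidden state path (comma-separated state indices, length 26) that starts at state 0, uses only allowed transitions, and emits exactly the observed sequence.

  t0 'x' -> {0,1}, take 0 (start)
  t1 'x' -> {0,1}, take 1 (0->1 ok)
  t2 'y' -> {2}, take 2 (1->2 ok)
  t3 'x' -> {0,1}, take 0 (2->0 ok)
  t4 'y' -> {2}, take 2 (0->2 ok)
  t5 'x' -> {0,1}, take 0 (2->0 ok)
  t6 'x' -> {0,1}, take 1 (0->1 ok)
  t7 'y' -> {2}, take 2 (1->2 ok)
  t8 'x' -> {0,1}, take 1 (2->1 ok)
  t9 'y' -> {2}, take 2 (1->2 ok)
  t10 'x' -> {0,1}, take 1 (2->1 ok)
  t11 'y' -> {2}, take 2 (1->2 ok)
  t12 'x' -> {0,1}, take 1 (2->1 ok)
  t13 'x' -> {0,1}, take 0 (1->0 ok)
  t14 'y' -> {2}, take 2 (0->2 ok)
  t15 'x' -> {0,1}, take 0 (2->0 ok)
  t16 'y' -> {2}, take 2 (0->2 ok)
  t17 'x' -> {0,1}, take 1 (2->1 ok)
  t18 'x' -> {0,1}, take 0 (1->0 ok)
  t19 'y' -> {2}, take 2 (0->2 ok)
  t20 'x' -> {0,1}, take 0 (2->0 ok)
  t21 'y' -> {2}, take 2 (0->2 ok)
  t22 'x' -> {0,1}, take 0 (2->0 ok)
  t23 'x' -> {0,1}, take 1 (0->1 ok)
  t24 'x' -> {0,1}, take 0 (1->0 ok)
  t25 'y' -> {2}, take 2 (0->2 ok)

0,1,2,0,2,0,1,2,1,2,1,2,1,0,2,0,2,1,0,2,0,2,0,1,0,2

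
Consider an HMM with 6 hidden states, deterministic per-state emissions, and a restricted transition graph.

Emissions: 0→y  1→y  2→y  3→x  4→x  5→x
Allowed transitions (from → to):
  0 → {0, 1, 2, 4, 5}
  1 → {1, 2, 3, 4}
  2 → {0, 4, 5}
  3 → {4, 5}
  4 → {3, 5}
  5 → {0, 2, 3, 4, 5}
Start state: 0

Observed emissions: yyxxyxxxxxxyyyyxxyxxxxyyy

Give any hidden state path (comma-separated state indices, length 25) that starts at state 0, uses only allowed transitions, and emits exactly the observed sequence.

  [0] y  {0,1,2}  => 0  start
  [1] y  {0,1,2}  => 1  0->1 ok
  [2] x  {3,4,5}  => 4  1->4 ok
  [3] x  {3,4,5}  => 5  4->5 ok
  [4] y  {0,1,2}  => 2  5->2 ok
  [5] x  {3,4,5}  => 4  2->4 ok
  [6] x  {3,4,5}  => 3  4->3 ok
  [7] x  {3,4,5}  => 4  3->4 ok
  [8] x  {3,4,5}  => 5  4->5 ok
  [9] x  {3,4,5}  => 5  5->5 ok
  [10] x  {3,4,5}  => 5  5->5 ok
  [11] y  {0,1,2}  => 0  5->0 ok
  [12] y  {0,1,2}  => 0  0->0 ok
  [13] y  {0,1,2}  => 0  0->0 ok
  [14] y  {0,1,2}  => 2  0->2 ok
  [15] x  {3,4,5}  => 4  2->4 ok
  [16] x  {3,4,5}  => 5  4->5 ok
  [17] y  {0,1,2}  => 0  5->0 ok
  [18] x  {3,4,5}  => 5  0->5 ok
  [19] x  {3,4,5}  => 5  5->5 ok
  [20] x  {3,4,5}  => 3  5->3 ok
  [21] x  {3,4,5}  => 5  3->5 ok
  [22] y  {0,1,2}  => 0  5->0 ok
  [23] y  {0,1,2}  => 0  0->0 ok
  [24] y  {0,1,2}  => 1  0->1 ok

0,1,4,5,2,4,3,4,5,5,5,0,0,0,2,4,5,0,5,5,3,5,0,0,1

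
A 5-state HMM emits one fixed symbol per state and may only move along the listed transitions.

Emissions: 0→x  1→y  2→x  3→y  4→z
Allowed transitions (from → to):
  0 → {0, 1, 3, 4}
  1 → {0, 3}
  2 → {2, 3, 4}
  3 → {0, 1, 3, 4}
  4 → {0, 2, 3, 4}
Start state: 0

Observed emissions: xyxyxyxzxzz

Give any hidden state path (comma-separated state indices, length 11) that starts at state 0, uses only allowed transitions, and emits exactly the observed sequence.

  pos 0: x in {0,2}, choose 0; start
  pos 1: y in {1,3}, choose 1; 0->1 ok
  pos 2: x in {0,2}, choose 0; 1->0 ok
  pos 3: y in {1,3}, choose 1; 0->1 ok
  pos 4: x in {0,2}, choose 0; 1->0 ok
  pos 5: y in {1,3}, choose 3; 0->3 ok
  pos 6: x in {0,2}, choose 0; 3->0 ok
  pos 7: z in {4}, choose 4; 0->4 ok
  pos 8: x in {0,2}, choose 2; 4->2 ok
  pos 9: z in {4}, choose 4; 2->4 ok
  pos 10: z in {4}, choose 4; 4->4 ok

0,1,0,1,0,3,0,4,2,4,4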